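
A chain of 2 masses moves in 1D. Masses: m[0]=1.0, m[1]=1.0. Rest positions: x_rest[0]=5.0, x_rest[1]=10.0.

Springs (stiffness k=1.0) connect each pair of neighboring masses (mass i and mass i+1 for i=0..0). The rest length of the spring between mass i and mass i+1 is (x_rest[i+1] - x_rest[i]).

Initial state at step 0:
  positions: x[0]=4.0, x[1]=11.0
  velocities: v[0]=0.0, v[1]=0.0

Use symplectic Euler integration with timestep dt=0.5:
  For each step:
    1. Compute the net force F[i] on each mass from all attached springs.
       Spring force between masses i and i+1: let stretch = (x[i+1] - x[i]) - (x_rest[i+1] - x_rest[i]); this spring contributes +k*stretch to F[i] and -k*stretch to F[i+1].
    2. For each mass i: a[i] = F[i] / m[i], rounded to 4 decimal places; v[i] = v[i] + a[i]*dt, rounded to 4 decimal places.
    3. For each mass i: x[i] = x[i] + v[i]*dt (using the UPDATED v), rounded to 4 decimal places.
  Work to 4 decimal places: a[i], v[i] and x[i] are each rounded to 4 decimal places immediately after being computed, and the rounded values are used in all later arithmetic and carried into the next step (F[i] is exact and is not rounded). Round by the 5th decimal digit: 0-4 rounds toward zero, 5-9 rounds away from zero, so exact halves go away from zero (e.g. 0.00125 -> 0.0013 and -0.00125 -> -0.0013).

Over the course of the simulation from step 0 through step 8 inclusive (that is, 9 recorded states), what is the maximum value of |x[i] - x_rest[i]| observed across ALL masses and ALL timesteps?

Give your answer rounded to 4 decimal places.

Answer: 1.0625

Derivation:
Step 0: x=[4.0000 11.0000] v=[0.0000 0.0000]
Step 1: x=[4.5000 10.5000] v=[1.0000 -1.0000]
Step 2: x=[5.2500 9.7500] v=[1.5000 -1.5000]
Step 3: x=[5.8750 9.1250] v=[1.2500 -1.2500]
Step 4: x=[6.0625 8.9375] v=[0.3750 -0.3750]
Step 5: x=[5.7188 9.2813] v=[-0.6875 0.6875]
Step 6: x=[5.0157 9.9845] v=[-1.4063 1.4063]
Step 7: x=[4.3048 10.6955] v=[-1.4219 1.4219]
Step 8: x=[3.9415 11.0588] v=[-0.7266 0.7266]
Max displacement = 1.0625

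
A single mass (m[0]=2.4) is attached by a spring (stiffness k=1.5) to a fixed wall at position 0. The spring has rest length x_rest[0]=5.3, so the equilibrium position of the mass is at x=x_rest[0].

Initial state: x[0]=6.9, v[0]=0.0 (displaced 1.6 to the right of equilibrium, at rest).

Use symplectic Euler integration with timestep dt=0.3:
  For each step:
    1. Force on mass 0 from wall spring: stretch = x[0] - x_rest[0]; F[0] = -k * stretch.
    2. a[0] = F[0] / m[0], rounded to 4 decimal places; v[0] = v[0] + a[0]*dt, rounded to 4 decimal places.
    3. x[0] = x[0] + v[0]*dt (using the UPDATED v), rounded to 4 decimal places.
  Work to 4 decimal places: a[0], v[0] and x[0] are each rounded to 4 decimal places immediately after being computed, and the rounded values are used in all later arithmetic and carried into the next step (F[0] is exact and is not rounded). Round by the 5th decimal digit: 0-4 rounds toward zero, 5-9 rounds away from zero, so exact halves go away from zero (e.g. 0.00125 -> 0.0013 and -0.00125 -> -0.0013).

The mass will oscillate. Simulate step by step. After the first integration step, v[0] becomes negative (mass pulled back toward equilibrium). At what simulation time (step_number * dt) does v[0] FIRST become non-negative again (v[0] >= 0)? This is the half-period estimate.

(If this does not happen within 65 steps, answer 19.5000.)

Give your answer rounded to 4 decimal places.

Step 0: x=[6.9000] v=[0.0000]
Step 1: x=[6.8100] v=[-0.3000]
Step 2: x=[6.6351] v=[-0.5831]
Step 3: x=[6.3851] v=[-0.8334]
Step 4: x=[6.0740] v=[-1.0369]
Step 5: x=[5.7194] v=[-1.1820]
Step 6: x=[5.3412] v=[-1.2606]
Step 7: x=[4.9607] v=[-1.2683]
Step 8: x=[4.5993] v=[-1.2047]
Step 9: x=[4.2773] v=[-1.0733]
Step 10: x=[4.0129] v=[-0.8815]
Step 11: x=[3.8208] v=[-0.6402]
Step 12: x=[3.7119] v=[-0.3629]
Step 13: x=[3.6924] v=[-0.0651]
Step 14: x=[3.7633] v=[0.2363]
First v>=0 after going negative at step 14, time=4.2000

Answer: 4.2000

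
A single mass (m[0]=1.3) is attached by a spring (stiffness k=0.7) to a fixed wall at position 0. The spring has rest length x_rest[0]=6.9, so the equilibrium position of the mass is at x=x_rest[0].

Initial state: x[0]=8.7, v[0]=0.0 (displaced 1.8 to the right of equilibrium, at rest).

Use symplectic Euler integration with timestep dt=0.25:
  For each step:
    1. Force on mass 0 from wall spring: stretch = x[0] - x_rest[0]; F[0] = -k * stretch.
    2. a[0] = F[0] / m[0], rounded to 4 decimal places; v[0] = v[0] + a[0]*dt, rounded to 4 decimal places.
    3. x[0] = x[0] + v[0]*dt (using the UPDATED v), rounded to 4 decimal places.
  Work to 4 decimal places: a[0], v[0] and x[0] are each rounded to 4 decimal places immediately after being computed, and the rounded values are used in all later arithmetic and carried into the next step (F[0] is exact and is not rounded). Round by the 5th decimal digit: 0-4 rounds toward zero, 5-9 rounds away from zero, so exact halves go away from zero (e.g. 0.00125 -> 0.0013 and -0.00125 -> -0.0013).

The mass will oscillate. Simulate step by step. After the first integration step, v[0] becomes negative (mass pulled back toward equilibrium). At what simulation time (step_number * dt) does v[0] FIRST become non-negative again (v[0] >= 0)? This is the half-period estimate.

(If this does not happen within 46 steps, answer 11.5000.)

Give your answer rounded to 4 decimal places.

Answer: 4.5000

Derivation:
Step 0: x=[8.7000] v=[0.0000]
Step 1: x=[8.6394] v=[-0.2423]
Step 2: x=[8.5203] v=[-0.4765]
Step 3: x=[8.3467] v=[-0.6946]
Step 4: x=[8.1244] v=[-0.8894]
Step 5: x=[7.8609] v=[-1.0542]
Step 6: x=[7.5650] v=[-1.1836]
Step 7: x=[7.2467] v=[-1.2731]
Step 8: x=[6.9168] v=[-1.3198]
Step 9: x=[6.5863] v=[-1.3221]
Step 10: x=[6.2663] v=[-1.2799]
Step 11: x=[5.9677] v=[-1.1946]
Step 12: x=[5.7004] v=[-1.0691]
Step 13: x=[5.4735] v=[-0.9076]
Step 14: x=[5.2946] v=[-0.7156]
Step 15: x=[5.1697] v=[-0.4995]
Step 16: x=[5.1031] v=[-0.2666]
Step 17: x=[5.0969] v=[-0.0247]
Step 18: x=[5.1514] v=[0.2180]
First v>=0 after going negative at step 18, time=4.5000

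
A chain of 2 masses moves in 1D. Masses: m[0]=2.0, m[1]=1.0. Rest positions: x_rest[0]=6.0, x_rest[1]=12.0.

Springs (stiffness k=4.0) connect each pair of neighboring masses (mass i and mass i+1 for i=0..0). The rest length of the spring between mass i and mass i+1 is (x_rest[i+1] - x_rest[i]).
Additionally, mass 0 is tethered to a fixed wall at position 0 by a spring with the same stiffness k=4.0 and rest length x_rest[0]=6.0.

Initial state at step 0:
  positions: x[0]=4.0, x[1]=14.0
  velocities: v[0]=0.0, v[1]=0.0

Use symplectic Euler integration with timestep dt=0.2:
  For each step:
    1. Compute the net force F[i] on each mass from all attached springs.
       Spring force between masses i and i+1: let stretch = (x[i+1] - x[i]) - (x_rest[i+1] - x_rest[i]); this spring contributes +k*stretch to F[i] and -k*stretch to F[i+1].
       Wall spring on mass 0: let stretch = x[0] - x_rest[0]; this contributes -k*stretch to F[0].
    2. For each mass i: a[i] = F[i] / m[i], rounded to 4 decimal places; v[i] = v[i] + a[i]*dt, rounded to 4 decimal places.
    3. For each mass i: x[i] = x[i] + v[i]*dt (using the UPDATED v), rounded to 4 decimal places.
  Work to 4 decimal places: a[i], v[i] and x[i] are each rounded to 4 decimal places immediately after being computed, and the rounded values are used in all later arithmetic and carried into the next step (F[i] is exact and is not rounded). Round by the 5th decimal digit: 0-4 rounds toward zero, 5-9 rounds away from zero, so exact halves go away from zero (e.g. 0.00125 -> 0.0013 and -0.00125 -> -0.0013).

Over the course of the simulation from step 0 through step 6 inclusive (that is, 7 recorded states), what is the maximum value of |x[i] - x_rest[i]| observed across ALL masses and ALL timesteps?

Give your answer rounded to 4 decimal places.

Step 0: x=[4.0000 14.0000] v=[0.0000 0.0000]
Step 1: x=[4.4800 13.3600] v=[2.4000 -3.2000]
Step 2: x=[5.3120 12.2592] v=[4.1600 -5.5040]
Step 3: x=[6.2748 11.0068] v=[4.8141 -6.2618]
Step 4: x=[7.1142 9.9573] v=[4.1970 -5.2474]
Step 5: x=[7.6119 9.4129] v=[2.4886 -2.7219]
Step 6: x=[7.6447 9.5404] v=[0.1642 0.6373]
Max displacement = 2.5871

Answer: 2.5871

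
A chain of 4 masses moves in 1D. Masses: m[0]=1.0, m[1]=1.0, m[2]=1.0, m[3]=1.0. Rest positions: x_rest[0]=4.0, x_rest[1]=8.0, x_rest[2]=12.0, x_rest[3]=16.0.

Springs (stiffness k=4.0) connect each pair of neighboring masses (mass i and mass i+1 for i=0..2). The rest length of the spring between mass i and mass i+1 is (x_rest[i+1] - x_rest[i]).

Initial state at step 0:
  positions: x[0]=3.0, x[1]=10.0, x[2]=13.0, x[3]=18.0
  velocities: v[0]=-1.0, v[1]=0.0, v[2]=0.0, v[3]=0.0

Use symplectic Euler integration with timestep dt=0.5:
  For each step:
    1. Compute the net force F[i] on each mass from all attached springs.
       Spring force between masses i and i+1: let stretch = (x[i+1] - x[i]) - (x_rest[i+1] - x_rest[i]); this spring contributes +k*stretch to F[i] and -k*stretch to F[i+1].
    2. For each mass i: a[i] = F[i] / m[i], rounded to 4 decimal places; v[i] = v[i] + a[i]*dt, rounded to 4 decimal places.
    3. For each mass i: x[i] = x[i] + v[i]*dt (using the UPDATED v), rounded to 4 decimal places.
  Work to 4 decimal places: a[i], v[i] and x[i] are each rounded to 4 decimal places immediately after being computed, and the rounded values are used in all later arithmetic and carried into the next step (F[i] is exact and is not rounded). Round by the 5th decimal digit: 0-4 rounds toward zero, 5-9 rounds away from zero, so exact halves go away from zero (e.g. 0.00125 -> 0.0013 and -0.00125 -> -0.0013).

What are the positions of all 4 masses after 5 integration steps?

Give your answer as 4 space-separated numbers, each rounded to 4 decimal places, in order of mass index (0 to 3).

Step 0: x=[3.0000 10.0000 13.0000 18.0000] v=[-1.0000 0.0000 0.0000 0.0000]
Step 1: x=[5.5000 6.0000 15.0000 17.0000] v=[5.0000 -8.0000 4.0000 -2.0000]
Step 2: x=[4.5000 10.5000 10.0000 18.0000] v=[-2.0000 9.0000 -10.0000 2.0000]
Step 3: x=[5.5000 8.5000 13.5000 15.0000] v=[2.0000 -4.0000 7.0000 -6.0000]
Step 4: x=[5.5000 8.5000 13.5000 14.5000] v=[0.0000 0.0000 0.0000 -1.0000]
Step 5: x=[4.5000 10.5000 9.5000 17.0000] v=[-2.0000 4.0000 -8.0000 5.0000]

Answer: 4.5000 10.5000 9.5000 17.0000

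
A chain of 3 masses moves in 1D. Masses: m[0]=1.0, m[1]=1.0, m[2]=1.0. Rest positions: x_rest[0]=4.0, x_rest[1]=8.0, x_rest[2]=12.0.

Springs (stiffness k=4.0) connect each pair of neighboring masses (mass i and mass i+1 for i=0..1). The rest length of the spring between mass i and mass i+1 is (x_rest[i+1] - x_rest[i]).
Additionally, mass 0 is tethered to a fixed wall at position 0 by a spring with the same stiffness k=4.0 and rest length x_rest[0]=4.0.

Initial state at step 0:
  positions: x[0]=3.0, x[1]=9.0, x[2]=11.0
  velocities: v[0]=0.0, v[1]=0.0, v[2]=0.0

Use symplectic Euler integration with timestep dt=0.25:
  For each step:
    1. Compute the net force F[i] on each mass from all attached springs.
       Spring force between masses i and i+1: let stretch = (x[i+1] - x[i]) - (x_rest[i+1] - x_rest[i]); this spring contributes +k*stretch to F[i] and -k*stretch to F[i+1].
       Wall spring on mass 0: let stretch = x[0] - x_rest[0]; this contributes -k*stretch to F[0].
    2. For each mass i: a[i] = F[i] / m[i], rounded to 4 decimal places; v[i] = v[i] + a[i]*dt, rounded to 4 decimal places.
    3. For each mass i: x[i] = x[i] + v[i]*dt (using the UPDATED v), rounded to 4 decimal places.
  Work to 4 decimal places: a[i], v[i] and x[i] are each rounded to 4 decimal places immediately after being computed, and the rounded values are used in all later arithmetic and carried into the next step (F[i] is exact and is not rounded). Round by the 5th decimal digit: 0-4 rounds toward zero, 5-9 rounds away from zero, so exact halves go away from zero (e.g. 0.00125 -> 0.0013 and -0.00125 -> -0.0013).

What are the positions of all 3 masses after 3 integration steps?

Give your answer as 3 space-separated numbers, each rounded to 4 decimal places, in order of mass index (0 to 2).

Step 0: x=[3.0000 9.0000 11.0000] v=[0.0000 0.0000 0.0000]
Step 1: x=[3.7500 8.0000 11.5000] v=[3.0000 -4.0000 2.0000]
Step 2: x=[4.6250 6.8125 12.1250] v=[3.5000 -4.7500 2.5000]
Step 3: x=[4.8906 6.4063 12.4219] v=[1.0625 -1.6250 1.1875]

Answer: 4.8906 6.4063 12.4219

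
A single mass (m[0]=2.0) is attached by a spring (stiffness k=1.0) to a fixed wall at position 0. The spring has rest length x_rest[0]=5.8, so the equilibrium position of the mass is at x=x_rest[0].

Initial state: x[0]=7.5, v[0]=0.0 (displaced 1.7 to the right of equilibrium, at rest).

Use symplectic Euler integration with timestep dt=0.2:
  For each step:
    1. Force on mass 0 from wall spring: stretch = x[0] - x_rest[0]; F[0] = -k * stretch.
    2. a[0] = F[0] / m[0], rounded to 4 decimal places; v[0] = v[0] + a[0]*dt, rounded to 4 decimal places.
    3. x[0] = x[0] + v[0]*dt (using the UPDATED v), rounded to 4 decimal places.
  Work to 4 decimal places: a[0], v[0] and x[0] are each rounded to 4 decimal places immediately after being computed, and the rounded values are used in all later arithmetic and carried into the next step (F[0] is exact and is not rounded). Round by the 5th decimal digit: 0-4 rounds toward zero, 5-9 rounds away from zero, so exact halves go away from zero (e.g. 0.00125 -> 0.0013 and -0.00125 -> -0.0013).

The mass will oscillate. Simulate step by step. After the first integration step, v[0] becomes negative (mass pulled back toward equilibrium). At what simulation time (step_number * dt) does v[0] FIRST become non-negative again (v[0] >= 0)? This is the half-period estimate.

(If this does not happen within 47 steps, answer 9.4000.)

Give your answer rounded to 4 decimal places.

Step 0: x=[7.5000] v=[0.0000]
Step 1: x=[7.4660] v=[-0.1700]
Step 2: x=[7.3987] v=[-0.3366]
Step 3: x=[7.2994] v=[-0.4965]
Step 4: x=[7.1701] v=[-0.6464]
Step 5: x=[7.0134] v=[-0.7834]
Step 6: x=[6.8325] v=[-0.9047]
Step 7: x=[6.6309] v=[-1.0080]
Step 8: x=[6.4127] v=[-1.0911]
Step 9: x=[6.1822] v=[-1.1524]
Step 10: x=[5.9441] v=[-1.1906]
Step 11: x=[5.7031] v=[-1.2050]
Step 12: x=[5.4640] v=[-1.1953]
Step 13: x=[5.2317] v=[-1.1617]
Step 14: x=[5.0107] v=[-1.1049]
Step 15: x=[4.8055] v=[-1.0260]
Step 16: x=[4.6202] v=[-0.9265]
Step 17: x=[4.4585] v=[-0.8085]
Step 18: x=[4.3236] v=[-0.6743]
Step 19: x=[4.2183] v=[-0.5267]
Step 20: x=[4.1446] v=[-0.3685]
Step 21: x=[4.1040] v=[-0.2030]
Step 22: x=[4.0973] v=[-0.0334]
Step 23: x=[4.1247] v=[0.1369]
First v>=0 after going negative at step 23, time=4.6000

Answer: 4.6000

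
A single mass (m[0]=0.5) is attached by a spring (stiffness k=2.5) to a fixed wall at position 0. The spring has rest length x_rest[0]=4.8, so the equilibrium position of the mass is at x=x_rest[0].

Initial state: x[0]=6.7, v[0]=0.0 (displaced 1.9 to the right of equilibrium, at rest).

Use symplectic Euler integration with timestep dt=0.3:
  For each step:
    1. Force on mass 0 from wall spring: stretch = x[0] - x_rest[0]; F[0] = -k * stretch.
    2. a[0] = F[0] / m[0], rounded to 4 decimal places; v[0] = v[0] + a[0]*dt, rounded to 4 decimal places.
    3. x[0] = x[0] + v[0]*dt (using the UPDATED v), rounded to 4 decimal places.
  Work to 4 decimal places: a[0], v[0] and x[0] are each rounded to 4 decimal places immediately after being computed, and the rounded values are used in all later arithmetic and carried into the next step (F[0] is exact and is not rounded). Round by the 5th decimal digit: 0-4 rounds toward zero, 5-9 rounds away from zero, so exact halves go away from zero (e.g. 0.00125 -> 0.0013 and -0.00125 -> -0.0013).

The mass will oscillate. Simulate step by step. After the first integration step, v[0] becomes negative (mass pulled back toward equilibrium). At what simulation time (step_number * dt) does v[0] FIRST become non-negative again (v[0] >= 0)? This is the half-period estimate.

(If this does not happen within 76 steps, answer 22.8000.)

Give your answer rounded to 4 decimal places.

Answer: 1.5000

Derivation:
Step 0: x=[6.7000] v=[0.0000]
Step 1: x=[5.8450] v=[-2.8500]
Step 2: x=[4.5198] v=[-4.4175]
Step 3: x=[3.3206] v=[-3.9972]
Step 4: x=[2.7872] v=[-1.7781]
Step 5: x=[3.1595] v=[1.2411]
First v>=0 after going negative at step 5, time=1.5000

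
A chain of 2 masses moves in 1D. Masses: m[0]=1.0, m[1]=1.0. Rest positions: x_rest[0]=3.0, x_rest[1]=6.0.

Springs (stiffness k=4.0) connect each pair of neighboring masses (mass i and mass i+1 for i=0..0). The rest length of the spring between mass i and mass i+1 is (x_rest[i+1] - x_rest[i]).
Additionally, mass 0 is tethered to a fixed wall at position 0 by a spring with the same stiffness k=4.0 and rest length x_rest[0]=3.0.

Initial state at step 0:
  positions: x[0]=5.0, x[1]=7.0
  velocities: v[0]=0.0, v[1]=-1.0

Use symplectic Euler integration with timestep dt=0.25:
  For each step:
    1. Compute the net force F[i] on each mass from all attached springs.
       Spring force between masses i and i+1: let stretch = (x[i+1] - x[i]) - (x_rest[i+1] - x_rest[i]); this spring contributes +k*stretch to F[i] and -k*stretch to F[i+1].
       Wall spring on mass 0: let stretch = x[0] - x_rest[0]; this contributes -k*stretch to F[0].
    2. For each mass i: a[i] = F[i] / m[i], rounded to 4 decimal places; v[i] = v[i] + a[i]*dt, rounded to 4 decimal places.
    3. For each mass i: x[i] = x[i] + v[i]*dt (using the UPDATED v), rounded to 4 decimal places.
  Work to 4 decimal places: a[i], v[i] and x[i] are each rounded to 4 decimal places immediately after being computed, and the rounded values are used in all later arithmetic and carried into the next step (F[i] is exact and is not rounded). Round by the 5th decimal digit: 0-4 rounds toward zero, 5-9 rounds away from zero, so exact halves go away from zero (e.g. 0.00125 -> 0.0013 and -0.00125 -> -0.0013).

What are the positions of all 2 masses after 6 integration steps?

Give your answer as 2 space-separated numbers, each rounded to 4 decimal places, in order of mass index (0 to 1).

Answer: 2.7732 4.3796

Derivation:
Step 0: x=[5.0000 7.0000] v=[0.0000 -1.0000]
Step 1: x=[4.2500 7.0000] v=[-3.0000 0.0000]
Step 2: x=[3.1250 7.0625] v=[-4.5000 0.2500]
Step 3: x=[2.2031 6.8906] v=[-3.6875 -0.6875]
Step 4: x=[1.9023 6.2969] v=[-1.2031 -2.3750]
Step 5: x=[2.2246 5.3545] v=[1.2892 -3.7696]
Step 6: x=[2.7732 4.3796] v=[2.1945 -3.8995]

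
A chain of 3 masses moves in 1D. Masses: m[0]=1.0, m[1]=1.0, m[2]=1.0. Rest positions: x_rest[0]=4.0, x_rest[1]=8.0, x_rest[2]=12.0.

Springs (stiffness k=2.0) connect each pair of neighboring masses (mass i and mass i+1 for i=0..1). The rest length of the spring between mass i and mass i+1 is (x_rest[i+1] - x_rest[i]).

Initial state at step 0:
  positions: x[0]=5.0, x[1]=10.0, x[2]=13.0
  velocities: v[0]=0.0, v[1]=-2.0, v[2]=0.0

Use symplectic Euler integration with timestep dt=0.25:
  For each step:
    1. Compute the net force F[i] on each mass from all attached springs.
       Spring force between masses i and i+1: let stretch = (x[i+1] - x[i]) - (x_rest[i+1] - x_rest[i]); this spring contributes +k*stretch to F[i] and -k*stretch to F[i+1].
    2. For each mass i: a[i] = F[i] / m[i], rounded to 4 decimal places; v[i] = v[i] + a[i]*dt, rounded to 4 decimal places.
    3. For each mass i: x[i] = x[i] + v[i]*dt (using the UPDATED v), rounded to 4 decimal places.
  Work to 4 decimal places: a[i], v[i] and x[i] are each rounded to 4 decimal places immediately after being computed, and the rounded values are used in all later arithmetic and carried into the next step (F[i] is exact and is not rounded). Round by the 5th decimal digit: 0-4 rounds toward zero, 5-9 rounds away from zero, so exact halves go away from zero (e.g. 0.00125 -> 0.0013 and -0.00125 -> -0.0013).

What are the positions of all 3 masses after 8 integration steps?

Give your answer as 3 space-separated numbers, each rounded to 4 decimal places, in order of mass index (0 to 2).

Answer: 3.5329 8.9340 11.5329

Derivation:
Step 0: x=[5.0000 10.0000 13.0000] v=[0.0000 -2.0000 0.0000]
Step 1: x=[5.1250 9.2500 13.1250] v=[0.5000 -3.0000 0.5000]
Step 2: x=[5.2656 8.4688 13.2656] v=[0.5625 -3.1250 0.5625]
Step 3: x=[5.3066 7.8868 13.3066] v=[0.1641 -2.3282 0.1641]
Step 4: x=[5.1702 7.6597 13.1702] v=[-0.5458 -0.9084 -0.5458]
Step 5: x=[4.8449 7.8102 12.8449] v=[-1.3011 0.6021 -1.3011]
Step 6: x=[4.3903 8.2194 12.3903] v=[-1.8185 1.6368 -1.8185]
Step 7: x=[3.9143 8.6713 11.9143] v=[-1.9040 1.8077 -1.9040]
Step 8: x=[3.5329 8.9340 11.5329] v=[-1.5255 1.0507 -1.5255]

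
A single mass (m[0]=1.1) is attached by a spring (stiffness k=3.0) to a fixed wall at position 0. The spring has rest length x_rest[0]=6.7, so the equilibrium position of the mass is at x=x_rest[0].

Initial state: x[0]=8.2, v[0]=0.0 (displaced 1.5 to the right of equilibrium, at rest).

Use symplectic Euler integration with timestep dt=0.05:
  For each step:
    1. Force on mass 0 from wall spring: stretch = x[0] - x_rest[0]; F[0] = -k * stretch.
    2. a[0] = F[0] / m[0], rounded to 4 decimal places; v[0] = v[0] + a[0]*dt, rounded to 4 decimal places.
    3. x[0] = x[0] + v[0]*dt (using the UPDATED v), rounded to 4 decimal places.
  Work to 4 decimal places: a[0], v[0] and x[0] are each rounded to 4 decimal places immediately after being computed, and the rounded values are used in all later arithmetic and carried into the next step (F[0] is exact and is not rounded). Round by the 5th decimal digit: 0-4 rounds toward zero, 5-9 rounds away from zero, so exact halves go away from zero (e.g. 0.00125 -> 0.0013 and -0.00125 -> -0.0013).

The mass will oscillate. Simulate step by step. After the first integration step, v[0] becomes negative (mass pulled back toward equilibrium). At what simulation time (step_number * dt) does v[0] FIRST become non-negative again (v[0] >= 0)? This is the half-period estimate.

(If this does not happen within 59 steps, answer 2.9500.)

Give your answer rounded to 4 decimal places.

Step 0: x=[8.2000] v=[0.0000]
Step 1: x=[8.1898] v=[-0.2045]
Step 2: x=[8.1694] v=[-0.4077]
Step 3: x=[8.1390] v=[-0.6081]
Step 4: x=[8.0988] v=[-0.8043]
Step 5: x=[8.0491] v=[-0.9950]
Step 6: x=[7.9902] v=[-1.1790]
Step 7: x=[7.9225] v=[-1.3549]
Step 8: x=[7.8464] v=[-1.5216]
Step 9: x=[7.7625] v=[-1.6779]
Step 10: x=[7.6714] v=[-1.8228]
Step 11: x=[7.5736] v=[-1.9553]
Step 12: x=[7.4699] v=[-2.0744]
Step 13: x=[7.3609] v=[-2.1794]
Step 14: x=[7.2474] v=[-2.2695]
Step 15: x=[7.1302] v=[-2.3441]
Step 16: x=[7.0101] v=[-2.4028]
Step 17: x=[6.8878] v=[-2.4451]
Step 18: x=[6.7643] v=[-2.4707]
Step 19: x=[6.6403] v=[-2.4795]
Step 20: x=[6.5167] v=[-2.4714]
Step 21: x=[6.3944] v=[-2.4464]
Step 22: x=[6.2742] v=[-2.4047]
Step 23: x=[6.1569] v=[-2.3466]
Step 24: x=[6.0433] v=[-2.2725]
Step 25: x=[5.9342] v=[-2.1830]
Step 26: x=[5.8303] v=[-2.0786]
Step 27: x=[5.7323] v=[-1.9600]
Step 28: x=[5.6409] v=[-1.8280]
Step 29: x=[5.5567] v=[-1.6836]
Step 30: x=[5.4803] v=[-1.5277]
Step 31: x=[5.4122] v=[-1.3614]
Step 32: x=[5.3529] v=[-1.1858]
Step 33: x=[5.3028] v=[-1.0021]
Step 34: x=[5.2622] v=[-0.8116]
Step 35: x=[5.2314] v=[-0.6155]
Step 36: x=[5.2106] v=[-0.4152]
Step 37: x=[5.2000] v=[-0.2121]
Step 38: x=[5.1996] v=[-0.0076]
Step 39: x=[5.2095] v=[0.1970]
First v>=0 after going negative at step 39, time=1.9500

Answer: 1.9500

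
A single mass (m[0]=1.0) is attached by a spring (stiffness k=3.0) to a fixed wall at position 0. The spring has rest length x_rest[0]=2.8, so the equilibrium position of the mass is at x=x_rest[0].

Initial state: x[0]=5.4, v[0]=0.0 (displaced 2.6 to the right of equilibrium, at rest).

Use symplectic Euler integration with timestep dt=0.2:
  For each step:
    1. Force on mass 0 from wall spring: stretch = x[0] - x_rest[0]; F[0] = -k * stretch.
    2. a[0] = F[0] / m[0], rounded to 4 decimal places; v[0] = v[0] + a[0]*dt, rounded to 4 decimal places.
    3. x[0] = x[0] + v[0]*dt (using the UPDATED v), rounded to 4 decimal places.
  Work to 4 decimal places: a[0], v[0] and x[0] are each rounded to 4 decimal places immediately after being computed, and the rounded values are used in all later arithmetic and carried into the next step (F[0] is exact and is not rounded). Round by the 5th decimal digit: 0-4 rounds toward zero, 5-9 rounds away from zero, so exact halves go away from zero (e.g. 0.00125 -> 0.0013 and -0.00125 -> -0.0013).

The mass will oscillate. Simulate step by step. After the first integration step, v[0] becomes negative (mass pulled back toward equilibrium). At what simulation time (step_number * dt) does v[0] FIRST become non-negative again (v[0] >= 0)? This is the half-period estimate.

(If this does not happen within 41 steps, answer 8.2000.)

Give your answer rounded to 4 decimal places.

Answer: 2.0000

Derivation:
Step 0: x=[5.4000] v=[0.0000]
Step 1: x=[5.0880] v=[-1.5600]
Step 2: x=[4.5014] v=[-2.9328]
Step 3: x=[3.7107] v=[-3.9536]
Step 4: x=[2.8107] v=[-4.5000]
Step 5: x=[1.9094] v=[-4.5064]
Step 6: x=[1.1150] v=[-3.9720]
Step 7: x=[0.5228] v=[-2.9610]
Step 8: x=[0.2039] v=[-1.5947]
Step 9: x=[0.1965] v=[-0.0370]
Step 10: x=[0.5015] v=[1.5251]
First v>=0 after going negative at step 10, time=2.0000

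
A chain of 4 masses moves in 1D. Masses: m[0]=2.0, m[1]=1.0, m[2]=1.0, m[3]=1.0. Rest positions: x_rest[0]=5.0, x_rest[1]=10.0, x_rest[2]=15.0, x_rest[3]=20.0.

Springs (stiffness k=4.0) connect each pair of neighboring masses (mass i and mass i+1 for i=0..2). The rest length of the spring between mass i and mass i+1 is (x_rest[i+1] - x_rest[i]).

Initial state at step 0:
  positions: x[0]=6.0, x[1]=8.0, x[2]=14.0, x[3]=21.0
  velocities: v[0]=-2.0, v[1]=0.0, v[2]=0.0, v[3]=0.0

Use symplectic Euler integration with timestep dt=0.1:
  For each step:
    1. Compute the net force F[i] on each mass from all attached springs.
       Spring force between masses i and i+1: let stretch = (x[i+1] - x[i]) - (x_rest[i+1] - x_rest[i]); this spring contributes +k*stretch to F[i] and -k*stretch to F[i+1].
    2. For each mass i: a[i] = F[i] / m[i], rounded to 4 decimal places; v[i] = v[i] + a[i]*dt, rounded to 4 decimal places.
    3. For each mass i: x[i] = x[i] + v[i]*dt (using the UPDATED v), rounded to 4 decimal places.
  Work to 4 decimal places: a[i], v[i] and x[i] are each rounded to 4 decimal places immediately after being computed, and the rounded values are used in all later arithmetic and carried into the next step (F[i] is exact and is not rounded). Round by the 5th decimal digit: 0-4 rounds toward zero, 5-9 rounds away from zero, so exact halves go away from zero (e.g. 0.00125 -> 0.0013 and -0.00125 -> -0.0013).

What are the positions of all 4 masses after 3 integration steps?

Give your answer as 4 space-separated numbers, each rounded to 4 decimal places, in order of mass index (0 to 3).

Answer: 5.0774 8.8621 14.2393 20.5438

Derivation:
Step 0: x=[6.0000 8.0000 14.0000 21.0000] v=[-2.0000 0.0000 0.0000 0.0000]
Step 1: x=[5.7400 8.1600 14.0400 20.9200] v=[-2.6000 1.6000 0.4000 -0.8000]
Step 2: x=[5.4284 8.4584 14.1200 20.7648] v=[-3.1160 2.9840 0.8000 -1.5520]
Step 3: x=[5.0774 8.8621 14.2393 20.5438] v=[-3.5100 4.0366 1.1933 -2.2099]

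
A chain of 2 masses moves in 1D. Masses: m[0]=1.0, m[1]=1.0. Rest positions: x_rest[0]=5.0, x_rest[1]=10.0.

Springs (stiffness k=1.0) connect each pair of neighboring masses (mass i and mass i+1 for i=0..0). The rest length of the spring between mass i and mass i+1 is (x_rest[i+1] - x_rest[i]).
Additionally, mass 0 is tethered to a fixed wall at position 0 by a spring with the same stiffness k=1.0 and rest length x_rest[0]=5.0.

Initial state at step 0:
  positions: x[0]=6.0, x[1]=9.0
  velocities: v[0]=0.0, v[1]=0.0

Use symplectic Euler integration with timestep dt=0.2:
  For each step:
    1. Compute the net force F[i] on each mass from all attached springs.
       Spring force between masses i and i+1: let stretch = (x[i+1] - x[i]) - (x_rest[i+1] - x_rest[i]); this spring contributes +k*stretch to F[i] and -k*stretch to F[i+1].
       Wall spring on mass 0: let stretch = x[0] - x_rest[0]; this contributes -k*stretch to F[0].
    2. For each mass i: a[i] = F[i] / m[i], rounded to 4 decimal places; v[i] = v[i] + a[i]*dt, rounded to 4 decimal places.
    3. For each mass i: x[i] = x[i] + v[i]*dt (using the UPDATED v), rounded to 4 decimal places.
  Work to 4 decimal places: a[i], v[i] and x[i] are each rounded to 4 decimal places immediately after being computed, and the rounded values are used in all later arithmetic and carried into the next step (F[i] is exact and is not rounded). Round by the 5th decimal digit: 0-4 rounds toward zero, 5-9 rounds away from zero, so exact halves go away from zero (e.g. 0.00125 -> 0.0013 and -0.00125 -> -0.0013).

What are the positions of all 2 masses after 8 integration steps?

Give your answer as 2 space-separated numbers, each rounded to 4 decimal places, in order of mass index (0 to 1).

Step 0: x=[6.0000 9.0000] v=[0.0000 0.0000]
Step 1: x=[5.8800 9.0800] v=[-0.6000 0.4000]
Step 2: x=[5.6528 9.2320] v=[-1.1360 0.7600]
Step 3: x=[5.3427 9.4408] v=[-1.5507 1.0442]
Step 4: x=[4.9828 9.6857] v=[-1.7996 1.2246]
Step 5: x=[4.6117 9.9425] v=[-1.8556 1.2840]
Step 6: x=[4.2693 10.1861] v=[-1.7118 1.2178]
Step 7: x=[3.9928 10.3930] v=[-1.3823 1.0344]
Step 8: x=[3.8126 10.5439] v=[-0.9008 0.7544]

Answer: 3.8126 10.5439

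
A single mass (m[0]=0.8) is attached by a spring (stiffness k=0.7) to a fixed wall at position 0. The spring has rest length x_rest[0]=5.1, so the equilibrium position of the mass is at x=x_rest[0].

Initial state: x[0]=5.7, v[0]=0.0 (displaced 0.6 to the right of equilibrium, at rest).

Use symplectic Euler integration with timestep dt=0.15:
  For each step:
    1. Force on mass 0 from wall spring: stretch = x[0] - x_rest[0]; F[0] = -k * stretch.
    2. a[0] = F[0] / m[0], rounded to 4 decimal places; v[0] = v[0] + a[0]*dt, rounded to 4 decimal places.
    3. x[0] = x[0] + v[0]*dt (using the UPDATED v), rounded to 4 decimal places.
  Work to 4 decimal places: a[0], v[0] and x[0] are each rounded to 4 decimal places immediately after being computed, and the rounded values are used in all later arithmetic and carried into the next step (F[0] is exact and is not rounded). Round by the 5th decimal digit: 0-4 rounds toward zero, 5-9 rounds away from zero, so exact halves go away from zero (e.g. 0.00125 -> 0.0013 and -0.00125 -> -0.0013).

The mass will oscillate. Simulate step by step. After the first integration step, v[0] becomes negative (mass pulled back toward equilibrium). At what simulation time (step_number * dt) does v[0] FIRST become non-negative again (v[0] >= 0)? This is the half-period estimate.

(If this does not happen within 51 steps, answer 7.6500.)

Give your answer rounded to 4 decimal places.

Step 0: x=[5.7000] v=[0.0000]
Step 1: x=[5.6882] v=[-0.0788]
Step 2: x=[5.6648] v=[-0.1560]
Step 3: x=[5.6303] v=[-0.2301]
Step 4: x=[5.5853] v=[-0.2997]
Step 5: x=[5.5308] v=[-0.3634]
Step 6: x=[5.4678] v=[-0.4200]
Step 7: x=[5.3976] v=[-0.4683]
Step 8: x=[5.3215] v=[-0.5074]
Step 9: x=[5.2410] v=[-0.5365]
Step 10: x=[5.1578] v=[-0.5550]
Step 11: x=[5.0734] v=[-0.5626]
Step 12: x=[4.9895] v=[-0.5591]
Step 13: x=[4.9078] v=[-0.5446]
Step 14: x=[4.8299] v=[-0.5194]
Step 15: x=[4.7573] v=[-0.4840]
Step 16: x=[4.6915] v=[-0.4390]
Step 17: x=[4.6337] v=[-0.3854]
Step 18: x=[4.5851] v=[-0.3242]
Step 19: x=[4.5466] v=[-0.2566]
Step 20: x=[4.5190] v=[-0.1840]
Step 21: x=[4.5028] v=[-0.1077]
Step 22: x=[4.4984] v=[-0.0293]
Step 23: x=[4.5059] v=[0.0497]
First v>=0 after going negative at step 23, time=3.4500

Answer: 3.4500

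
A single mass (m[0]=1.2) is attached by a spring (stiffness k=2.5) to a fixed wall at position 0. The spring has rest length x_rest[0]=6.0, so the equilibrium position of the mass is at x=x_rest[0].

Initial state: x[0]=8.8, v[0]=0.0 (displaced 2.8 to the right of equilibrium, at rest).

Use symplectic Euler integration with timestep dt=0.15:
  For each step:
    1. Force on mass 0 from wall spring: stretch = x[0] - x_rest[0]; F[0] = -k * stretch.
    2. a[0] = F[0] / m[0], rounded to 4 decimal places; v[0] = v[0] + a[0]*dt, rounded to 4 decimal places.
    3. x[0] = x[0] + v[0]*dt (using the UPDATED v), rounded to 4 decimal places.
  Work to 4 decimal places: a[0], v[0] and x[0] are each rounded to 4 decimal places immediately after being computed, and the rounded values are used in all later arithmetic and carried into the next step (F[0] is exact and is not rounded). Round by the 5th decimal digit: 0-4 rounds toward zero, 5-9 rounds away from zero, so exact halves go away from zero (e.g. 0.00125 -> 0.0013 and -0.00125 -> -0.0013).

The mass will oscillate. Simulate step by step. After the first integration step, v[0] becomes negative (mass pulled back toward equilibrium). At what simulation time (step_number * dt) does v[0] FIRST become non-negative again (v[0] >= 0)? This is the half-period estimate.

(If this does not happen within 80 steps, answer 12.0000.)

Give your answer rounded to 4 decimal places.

Step 0: x=[8.8000] v=[0.0000]
Step 1: x=[8.6688] v=[-0.8750]
Step 2: x=[8.4125] v=[-1.7090]
Step 3: x=[8.0431] v=[-2.4629]
Step 4: x=[7.5779] v=[-3.1014]
Step 5: x=[7.0387] v=[-3.5945]
Step 6: x=[6.4508] v=[-3.9191]
Step 7: x=[5.8418] v=[-4.0600]
Step 8: x=[5.2402] v=[-4.0106]
Step 9: x=[4.6742] v=[-3.7732]
Step 10: x=[4.1704] v=[-3.3589]
Step 11: x=[3.7523] v=[-2.7871]
Step 12: x=[3.4396] v=[-2.0847]
Step 13: x=[3.2469] v=[-1.2846]
Step 14: x=[3.1833] v=[-0.4243]
Step 15: x=[3.2517] v=[0.4559]
First v>=0 after going negative at step 15, time=2.2500

Answer: 2.2500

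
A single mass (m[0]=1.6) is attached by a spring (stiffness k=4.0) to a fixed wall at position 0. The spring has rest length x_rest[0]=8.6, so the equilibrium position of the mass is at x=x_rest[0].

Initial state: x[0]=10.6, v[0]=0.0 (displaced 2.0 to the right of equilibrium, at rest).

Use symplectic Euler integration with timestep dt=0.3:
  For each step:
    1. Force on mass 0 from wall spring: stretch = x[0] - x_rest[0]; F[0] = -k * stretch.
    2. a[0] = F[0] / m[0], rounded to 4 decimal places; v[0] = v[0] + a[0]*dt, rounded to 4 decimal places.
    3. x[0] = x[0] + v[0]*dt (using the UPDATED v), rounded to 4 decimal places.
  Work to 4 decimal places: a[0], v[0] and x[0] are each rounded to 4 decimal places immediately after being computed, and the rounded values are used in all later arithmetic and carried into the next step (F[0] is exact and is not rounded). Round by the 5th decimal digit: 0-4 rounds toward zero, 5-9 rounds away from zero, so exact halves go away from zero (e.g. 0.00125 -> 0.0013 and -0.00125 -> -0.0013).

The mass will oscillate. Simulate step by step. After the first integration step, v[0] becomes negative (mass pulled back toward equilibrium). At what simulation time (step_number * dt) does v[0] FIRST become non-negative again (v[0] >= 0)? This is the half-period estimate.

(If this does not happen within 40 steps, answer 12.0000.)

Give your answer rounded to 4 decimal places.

Answer: 2.1000

Derivation:
Step 0: x=[10.6000] v=[0.0000]
Step 1: x=[10.1500] v=[-1.5000]
Step 2: x=[9.3513] v=[-2.6625]
Step 3: x=[8.3835] v=[-3.2260]
Step 4: x=[7.4644] v=[-3.0636]
Step 5: x=[6.8008] v=[-2.2119]
Step 6: x=[6.5421] v=[-0.8625]
Step 7: x=[6.7464] v=[0.6809]
First v>=0 after going negative at step 7, time=2.1000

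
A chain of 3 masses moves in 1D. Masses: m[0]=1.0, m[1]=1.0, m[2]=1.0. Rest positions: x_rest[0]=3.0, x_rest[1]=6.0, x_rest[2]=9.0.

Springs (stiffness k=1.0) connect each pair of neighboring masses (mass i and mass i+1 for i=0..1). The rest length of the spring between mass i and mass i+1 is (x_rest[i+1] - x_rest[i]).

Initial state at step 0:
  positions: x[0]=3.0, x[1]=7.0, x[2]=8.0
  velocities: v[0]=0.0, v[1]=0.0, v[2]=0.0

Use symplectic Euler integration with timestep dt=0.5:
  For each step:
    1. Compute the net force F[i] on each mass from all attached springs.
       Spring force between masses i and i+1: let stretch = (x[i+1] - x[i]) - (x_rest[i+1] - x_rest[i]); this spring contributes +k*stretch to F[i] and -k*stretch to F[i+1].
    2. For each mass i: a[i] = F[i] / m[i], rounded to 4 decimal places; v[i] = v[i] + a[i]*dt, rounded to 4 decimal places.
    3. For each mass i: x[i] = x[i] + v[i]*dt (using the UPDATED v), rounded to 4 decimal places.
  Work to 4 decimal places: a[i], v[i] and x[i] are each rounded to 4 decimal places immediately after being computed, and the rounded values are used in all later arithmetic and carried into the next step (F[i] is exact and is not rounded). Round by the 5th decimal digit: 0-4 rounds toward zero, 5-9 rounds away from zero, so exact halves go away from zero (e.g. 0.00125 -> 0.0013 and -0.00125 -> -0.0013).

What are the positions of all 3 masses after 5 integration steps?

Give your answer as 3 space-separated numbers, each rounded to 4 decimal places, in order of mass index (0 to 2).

Answer: 2.3994 6.2354 9.3653

Derivation:
Step 0: x=[3.0000 7.0000 8.0000] v=[0.0000 0.0000 0.0000]
Step 1: x=[3.2500 6.2500 8.5000] v=[0.5000 -1.5000 1.0000]
Step 2: x=[3.5000 5.3125 9.1875] v=[0.5000 -1.8750 1.3750]
Step 3: x=[3.4531 4.8906 9.6563] v=[-0.0938 -0.8438 0.9375]
Step 4: x=[3.0156 5.3008 9.6837] v=[-0.8751 0.8203 0.0547]
Step 5: x=[2.3994 6.2354 9.3653] v=[-1.2325 1.8692 -0.6368]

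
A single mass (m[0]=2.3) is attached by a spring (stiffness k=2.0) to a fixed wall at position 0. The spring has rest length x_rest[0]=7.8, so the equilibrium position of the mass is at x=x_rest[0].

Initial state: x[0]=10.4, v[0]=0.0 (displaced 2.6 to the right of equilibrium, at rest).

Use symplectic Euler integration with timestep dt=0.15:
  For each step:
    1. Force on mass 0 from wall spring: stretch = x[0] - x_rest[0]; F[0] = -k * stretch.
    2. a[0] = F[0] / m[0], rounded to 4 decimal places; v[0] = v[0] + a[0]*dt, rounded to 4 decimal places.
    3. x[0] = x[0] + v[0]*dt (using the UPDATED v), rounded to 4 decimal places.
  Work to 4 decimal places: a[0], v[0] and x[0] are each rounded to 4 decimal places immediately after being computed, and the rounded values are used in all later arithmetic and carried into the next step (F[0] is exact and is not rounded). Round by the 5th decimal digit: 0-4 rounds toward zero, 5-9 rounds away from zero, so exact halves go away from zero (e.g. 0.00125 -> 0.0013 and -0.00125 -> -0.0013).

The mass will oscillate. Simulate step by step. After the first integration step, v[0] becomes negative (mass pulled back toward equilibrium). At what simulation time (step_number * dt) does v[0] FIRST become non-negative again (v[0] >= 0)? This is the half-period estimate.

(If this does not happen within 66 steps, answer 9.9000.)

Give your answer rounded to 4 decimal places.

Step 0: x=[10.4000] v=[0.0000]
Step 1: x=[10.3491] v=[-0.3391]
Step 2: x=[10.2484] v=[-0.6716]
Step 3: x=[10.0998] v=[-0.9910]
Step 4: x=[9.9062] v=[-1.2910]
Step 5: x=[9.6713] v=[-1.5657]
Step 6: x=[9.3998] v=[-1.8098]
Step 7: x=[9.0970] v=[-2.0185]
Step 8: x=[8.7688] v=[-2.1877]
Step 9: x=[8.4217] v=[-2.3141]
Step 10: x=[8.0624] v=[-2.3952]
Step 11: x=[7.6980] v=[-2.4294]
Step 12: x=[7.3356] v=[-2.4161]
Step 13: x=[6.9823] v=[-2.3555]
Step 14: x=[6.6450] v=[-2.2489]
Step 15: x=[6.3303] v=[-2.0983]
Step 16: x=[6.0443] v=[-1.9066]
Step 17: x=[5.7927] v=[-1.6776]
Step 18: x=[5.5803] v=[-1.4158]
Step 19: x=[5.4114] v=[-1.1263]
Step 20: x=[5.2892] v=[-0.8148]
Step 21: x=[5.2161] v=[-0.4873]
Step 22: x=[5.1936] v=[-0.1503]
Step 23: x=[5.2221] v=[0.1897]
First v>=0 after going negative at step 23, time=3.4500

Answer: 3.4500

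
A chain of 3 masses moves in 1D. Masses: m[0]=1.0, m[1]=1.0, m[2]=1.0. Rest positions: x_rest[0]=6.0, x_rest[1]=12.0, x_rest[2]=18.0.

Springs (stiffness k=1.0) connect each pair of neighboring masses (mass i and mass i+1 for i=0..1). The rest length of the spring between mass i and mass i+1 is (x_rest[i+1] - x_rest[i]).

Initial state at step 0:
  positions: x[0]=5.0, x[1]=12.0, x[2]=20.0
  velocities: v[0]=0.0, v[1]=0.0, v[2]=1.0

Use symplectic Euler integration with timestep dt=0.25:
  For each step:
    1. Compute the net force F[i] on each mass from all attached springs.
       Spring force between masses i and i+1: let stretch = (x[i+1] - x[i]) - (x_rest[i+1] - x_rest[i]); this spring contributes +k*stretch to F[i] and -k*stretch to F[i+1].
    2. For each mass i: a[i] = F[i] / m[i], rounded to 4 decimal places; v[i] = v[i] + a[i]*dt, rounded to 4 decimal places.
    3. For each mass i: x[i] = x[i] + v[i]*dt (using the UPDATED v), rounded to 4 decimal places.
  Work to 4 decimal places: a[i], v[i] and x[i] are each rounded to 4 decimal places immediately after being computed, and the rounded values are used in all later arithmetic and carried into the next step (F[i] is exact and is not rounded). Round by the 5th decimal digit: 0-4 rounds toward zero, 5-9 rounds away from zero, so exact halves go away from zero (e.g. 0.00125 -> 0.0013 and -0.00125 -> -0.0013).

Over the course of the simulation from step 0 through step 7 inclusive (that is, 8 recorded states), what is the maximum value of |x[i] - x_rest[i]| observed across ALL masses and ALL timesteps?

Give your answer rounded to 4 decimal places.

Answer: 2.1250

Derivation:
Step 0: x=[5.0000 12.0000 20.0000] v=[0.0000 0.0000 1.0000]
Step 1: x=[5.0625 12.0625 20.1250] v=[0.2500 0.2500 0.5000]
Step 2: x=[5.1875 12.1914 20.1211] v=[0.5000 0.5156 -0.0156]
Step 3: x=[5.3753 12.3782 19.9966] v=[0.7510 0.7471 -0.4980]
Step 4: x=[5.6257 12.6035 19.7710] v=[1.0017 0.9010 -0.9026]
Step 5: x=[5.9373 12.8406 19.4724] v=[1.2462 0.9484 -1.1945]
Step 6: x=[6.3053 13.0607 19.1343] v=[1.4720 0.8805 -1.3525]
Step 7: x=[6.7205 13.2382 18.7916] v=[1.6609 0.7101 -1.3709]
Max displacement = 2.1250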